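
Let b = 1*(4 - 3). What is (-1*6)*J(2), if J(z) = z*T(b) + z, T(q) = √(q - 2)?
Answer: -12 - 12*I ≈ -12.0 - 12.0*I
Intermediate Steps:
b = 1 (b = 1*1 = 1)
T(q) = √(-2 + q)
J(z) = z + I*z (J(z) = z*√(-2 + 1) + z = z*√(-1) + z = z*I + z = I*z + z = z + I*z)
(-1*6)*J(2) = (-1*6)*(2*(1 + I)) = -6*(2 + 2*I) = -12 - 12*I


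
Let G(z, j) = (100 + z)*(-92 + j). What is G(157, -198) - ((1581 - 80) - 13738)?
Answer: -62293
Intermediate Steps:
G(z, j) = (-92 + j)*(100 + z)
G(157, -198) - ((1581 - 80) - 13738) = (-9200 - 92*157 + 100*(-198) - 198*157) - ((1581 - 80) - 13738) = (-9200 - 14444 - 19800 - 31086) - (1501 - 13738) = -74530 - 1*(-12237) = -74530 + 12237 = -62293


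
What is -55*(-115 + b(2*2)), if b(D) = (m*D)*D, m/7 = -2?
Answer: 18645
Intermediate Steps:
m = -14 (m = 7*(-2) = -14)
b(D) = -14*D² (b(D) = (-14*D)*D = -14*D²)
-55*(-115 + b(2*2)) = -55*(-115 - 14*(2*2)²) = -55*(-115 - 14*4²) = -55*(-115 - 14*16) = -55*(-115 - 224) = -55*(-339) = 18645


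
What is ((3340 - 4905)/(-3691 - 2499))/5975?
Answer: 313/7397050 ≈ 4.2314e-5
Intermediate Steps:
((3340 - 4905)/(-3691 - 2499))/5975 = -1565/(-6190)*(1/5975) = -1565*(-1/6190)*(1/5975) = (313/1238)*(1/5975) = 313/7397050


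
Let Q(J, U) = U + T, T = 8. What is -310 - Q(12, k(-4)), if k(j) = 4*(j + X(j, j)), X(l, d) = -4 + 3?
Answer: -298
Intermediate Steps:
X(l, d) = -1
k(j) = -4 + 4*j (k(j) = 4*(j - 1) = 4*(-1 + j) = -4 + 4*j)
Q(J, U) = 8 + U (Q(J, U) = U + 8 = 8 + U)
-310 - Q(12, k(-4)) = -310 - (8 + (-4 + 4*(-4))) = -310 - (8 + (-4 - 16)) = -310 - (8 - 20) = -310 - 1*(-12) = -310 + 12 = -298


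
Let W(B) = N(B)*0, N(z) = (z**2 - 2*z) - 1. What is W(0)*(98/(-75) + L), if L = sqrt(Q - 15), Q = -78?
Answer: 0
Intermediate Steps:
N(z) = -1 + z**2 - 2*z
L = I*sqrt(93) (L = sqrt(-78 - 15) = sqrt(-93) = I*sqrt(93) ≈ 9.6436*I)
W(B) = 0 (W(B) = (-1 + B**2 - 2*B)*0 = 0)
W(0)*(98/(-75) + L) = 0*(98/(-75) + I*sqrt(93)) = 0*(98*(-1/75) + I*sqrt(93)) = 0*(-98/75 + I*sqrt(93)) = 0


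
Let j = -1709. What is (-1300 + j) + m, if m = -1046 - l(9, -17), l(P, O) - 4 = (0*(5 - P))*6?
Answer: -4059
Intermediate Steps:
l(P, O) = 4 (l(P, O) = 4 + (0*(5 - P))*6 = 4 + 0*6 = 4 + 0 = 4)
m = -1050 (m = -1046 - 1*4 = -1046 - 4 = -1050)
(-1300 + j) + m = (-1300 - 1709) - 1050 = -3009 - 1050 = -4059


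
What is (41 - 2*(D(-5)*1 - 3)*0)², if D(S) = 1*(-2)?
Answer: 1681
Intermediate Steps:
D(S) = -2
(41 - 2*(D(-5)*1 - 3)*0)² = (41 - 2*(-2*1 - 3)*0)² = (41 - 2*(-2 - 3)*0)² = (41 - 2*(-5)*0)² = (41 + 10*0)² = (41 + 0)² = 41² = 1681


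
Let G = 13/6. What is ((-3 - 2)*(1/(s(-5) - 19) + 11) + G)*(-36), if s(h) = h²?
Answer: 1932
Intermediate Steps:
G = 13/6 (G = 13*(⅙) = 13/6 ≈ 2.1667)
((-3 - 2)*(1/(s(-5) - 19) + 11) + G)*(-36) = ((-3 - 2)*(1/((-5)² - 19) + 11) + 13/6)*(-36) = (-5*(1/(25 - 19) + 11) + 13/6)*(-36) = (-5*(1/6 + 11) + 13/6)*(-36) = (-5*(⅙ + 11) + 13/6)*(-36) = (-5*67/6 + 13/6)*(-36) = (-335/6 + 13/6)*(-36) = -161/3*(-36) = 1932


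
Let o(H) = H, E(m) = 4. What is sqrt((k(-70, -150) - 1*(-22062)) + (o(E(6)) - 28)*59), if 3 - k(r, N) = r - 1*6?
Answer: 5*sqrt(829) ≈ 143.96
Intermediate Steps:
k(r, N) = 9 - r (k(r, N) = 3 - (r - 1*6) = 3 - (r - 6) = 3 - (-6 + r) = 3 + (6 - r) = 9 - r)
sqrt((k(-70, -150) - 1*(-22062)) + (o(E(6)) - 28)*59) = sqrt(((9 - 1*(-70)) - 1*(-22062)) + (4 - 28)*59) = sqrt(((9 + 70) + 22062) - 24*59) = sqrt((79 + 22062) - 1416) = sqrt(22141 - 1416) = sqrt(20725) = 5*sqrt(829)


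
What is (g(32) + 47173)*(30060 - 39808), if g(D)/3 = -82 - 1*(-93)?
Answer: -460164088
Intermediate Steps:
g(D) = 33 (g(D) = 3*(-82 - 1*(-93)) = 3*(-82 + 93) = 3*11 = 33)
(g(32) + 47173)*(30060 - 39808) = (33 + 47173)*(30060 - 39808) = 47206*(-9748) = -460164088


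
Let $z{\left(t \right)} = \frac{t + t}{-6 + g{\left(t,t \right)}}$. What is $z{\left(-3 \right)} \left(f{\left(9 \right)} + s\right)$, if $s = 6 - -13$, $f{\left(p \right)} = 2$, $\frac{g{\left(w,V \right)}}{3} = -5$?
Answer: $6$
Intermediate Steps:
$g{\left(w,V \right)} = -15$ ($g{\left(w,V \right)} = 3 \left(-5\right) = -15$)
$z{\left(t \right)} = - \frac{2 t}{21}$ ($z{\left(t \right)} = \frac{t + t}{-6 - 15} = \frac{2 t}{-21} = 2 t \left(- \frac{1}{21}\right) = - \frac{2 t}{21}$)
$s = 19$ ($s = 6 + 13 = 19$)
$z{\left(-3 \right)} \left(f{\left(9 \right)} + s\right) = \left(- \frac{2}{21}\right) \left(-3\right) \left(2 + 19\right) = \frac{2}{7} \cdot 21 = 6$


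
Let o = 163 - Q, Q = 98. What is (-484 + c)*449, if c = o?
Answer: -188131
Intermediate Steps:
o = 65 (o = 163 - 1*98 = 163 - 98 = 65)
c = 65
(-484 + c)*449 = (-484 + 65)*449 = -419*449 = -188131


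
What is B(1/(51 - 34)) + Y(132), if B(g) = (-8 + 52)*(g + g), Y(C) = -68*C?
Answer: -152504/17 ≈ -8970.8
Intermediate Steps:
B(g) = 88*g (B(g) = 44*(2*g) = 88*g)
B(1/(51 - 34)) + Y(132) = 88/(51 - 34) - 68*132 = 88/17 - 8976 = -152504/17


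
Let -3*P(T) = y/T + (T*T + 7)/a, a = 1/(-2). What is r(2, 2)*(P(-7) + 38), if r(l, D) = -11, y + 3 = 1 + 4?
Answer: -5808/7 ≈ -829.71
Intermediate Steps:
y = 2 (y = -3 + (1 + 4) = -3 + 5 = 2)
a = -1/2 ≈ -0.50000
P(T) = 14/3 - 2/(3*T) + 2*T**2/3 (P(T) = -(2/T + (T*T + 7)/(-1/2))/3 = -(2/T + (T**2 + 7)*(-2))/3 = -(2/T + (7 + T**2)*(-2))/3 = -(2/T + (-14 - 2*T**2))/3 = -(-14 - 2*T**2 + 2/T)/3 = 14/3 - 2/(3*T) + 2*T**2/3)
r(2, 2)*(P(-7) + 38) = -11*((2/3)*(-1 - 7*(7 + (-7)**2))/(-7) + 38) = -11*((2/3)*(-1/7)*(-1 - 7*(7 + 49)) + 38) = -11*((2/3)*(-1/7)*(-1 - 7*56) + 38) = -11*((2/3)*(-1/7)*(-1 - 392) + 38) = -11*((2/3)*(-1/7)*(-393) + 38) = -11*(262/7 + 38) = -11*528/7 = -5808/7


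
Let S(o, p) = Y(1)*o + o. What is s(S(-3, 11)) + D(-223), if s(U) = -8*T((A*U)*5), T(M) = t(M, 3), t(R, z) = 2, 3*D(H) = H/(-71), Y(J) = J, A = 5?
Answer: -3185/213 ≈ -14.953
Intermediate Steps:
D(H) = -H/213 (D(H) = (H/(-71))/3 = (H*(-1/71))/3 = (-H/71)/3 = -H/213)
T(M) = 2
S(o, p) = 2*o (S(o, p) = 1*o + o = o + o = 2*o)
s(U) = -16 (s(U) = -8*2 = -16)
s(S(-3, 11)) + D(-223) = -16 - 1/213*(-223) = -16 + 223/213 = -3185/213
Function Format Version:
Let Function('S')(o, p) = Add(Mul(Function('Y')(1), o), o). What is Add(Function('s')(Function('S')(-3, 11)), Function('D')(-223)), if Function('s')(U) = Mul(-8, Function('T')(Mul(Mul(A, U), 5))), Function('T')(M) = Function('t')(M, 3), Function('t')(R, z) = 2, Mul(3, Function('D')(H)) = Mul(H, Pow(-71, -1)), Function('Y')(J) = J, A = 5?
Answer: Rational(-3185, 213) ≈ -14.953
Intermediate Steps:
Function('D')(H) = Mul(Rational(-1, 213), H) (Function('D')(H) = Mul(Rational(1, 3), Mul(H, Pow(-71, -1))) = Mul(Rational(1, 3), Mul(H, Rational(-1, 71))) = Mul(Rational(1, 3), Mul(Rational(-1, 71), H)) = Mul(Rational(-1, 213), H))
Function('T')(M) = 2
Function('S')(o, p) = Mul(2, o) (Function('S')(o, p) = Add(Mul(1, o), o) = Add(o, o) = Mul(2, o))
Function('s')(U) = -16 (Function('s')(U) = Mul(-8, 2) = -16)
Add(Function('s')(Function('S')(-3, 11)), Function('D')(-223)) = Add(-16, Mul(Rational(-1, 213), -223)) = Add(-16, Rational(223, 213)) = Rational(-3185, 213)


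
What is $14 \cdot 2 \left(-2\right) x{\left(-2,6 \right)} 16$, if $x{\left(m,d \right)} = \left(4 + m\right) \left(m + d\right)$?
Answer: $-7168$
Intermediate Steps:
$x{\left(m,d \right)} = \left(4 + m\right) \left(d + m\right)$
$14 \cdot 2 \left(-2\right) x{\left(-2,6 \right)} 16 = 14 \cdot 2 \left(-2\right) \left(\left(-2\right)^{2} + 4 \cdot 6 + 4 \left(-2\right) + 6 \left(-2\right)\right) 16 = 14 \left(- 4 \left(4 + 24 - 8 - 12\right)\right) 16 = 14 \left(\left(-4\right) 8\right) 16 = 14 \left(-32\right) 16 = \left(-448\right) 16 = -7168$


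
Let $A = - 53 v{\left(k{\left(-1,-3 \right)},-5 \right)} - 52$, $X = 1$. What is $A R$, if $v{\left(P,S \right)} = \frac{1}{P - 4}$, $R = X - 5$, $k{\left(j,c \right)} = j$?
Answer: $\frac{828}{5} \approx 165.6$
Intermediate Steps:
$R = -4$ ($R = 1 - 5 = -4$)
$v{\left(P,S \right)} = \frac{1}{-4 + P}$ ($v{\left(P,S \right)} = \frac{1}{P - 4} = \frac{1}{-4 + P}$)
$A = - \frac{207}{5}$ ($A = - \frac{53}{-4 - 1} - 52 = - \frac{53}{-5} - 52 = \left(-53\right) \left(- \frac{1}{5}\right) - 52 = \frac{53}{5} - 52 = - \frac{207}{5} \approx -41.4$)
$A R = \left(- \frac{207}{5}\right) \left(-4\right) = \frac{828}{5}$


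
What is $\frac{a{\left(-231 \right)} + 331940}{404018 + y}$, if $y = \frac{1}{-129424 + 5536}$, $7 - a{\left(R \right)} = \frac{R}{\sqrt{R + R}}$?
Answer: $\frac{41124249936}{50052981983} - \frac{61944 i \sqrt{462}}{50052981983} \approx 0.82161 - 2.6601 \cdot 10^{-5} i$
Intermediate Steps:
$a{\left(R \right)} = 7 - \frac{\sqrt{2} \sqrt{R}}{2}$ ($a{\left(R \right)} = 7 - \frac{R}{\sqrt{R + R}} = 7 - \frac{R}{\sqrt{2 R}} = 7 - \frac{R}{\sqrt{2} \sqrt{R}} = 7 - R \frac{\sqrt{2}}{2 \sqrt{R}} = 7 - \frac{\sqrt{2} \sqrt{R}}{2}$)
$y = - \frac{1}{123888}$ ($y = \frac{1}{-123888} = - \frac{1}{123888} \approx -8.0718 \cdot 10^{-6}$)
$\frac{a{\left(-231 \right)} + 331940}{404018 + y} = \frac{\left(7 - \frac{\sqrt{2} \sqrt{-231}}{2}\right) + 331940}{404018 - \frac{1}{123888}} = \frac{\left(7 - \frac{\sqrt{2} i \sqrt{231}}{2}\right) + 331940}{\frac{50052981983}{123888}} = \left(\left(7 - \frac{i \sqrt{462}}{2}\right) + 331940\right) \frac{123888}{50052981983} = \left(331947 - \frac{i \sqrt{462}}{2}\right) \frac{123888}{50052981983} = \frac{41124249936}{50052981983} - \frac{61944 i \sqrt{462}}{50052981983}$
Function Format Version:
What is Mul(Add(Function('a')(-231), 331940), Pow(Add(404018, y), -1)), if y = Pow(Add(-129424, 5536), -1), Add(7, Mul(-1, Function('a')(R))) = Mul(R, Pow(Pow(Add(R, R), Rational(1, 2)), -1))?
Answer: Add(Rational(41124249936, 50052981983), Mul(Rational(-61944, 50052981983), I, Pow(462, Rational(1, 2)))) ≈ Add(0.82161, Mul(-2.6601e-5, I))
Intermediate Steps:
Function('a')(R) = Add(7, Mul(Rational(-1, 2), Pow(2, Rational(1, 2)), Pow(R, Rational(1, 2)))) (Function('a')(R) = Add(7, Mul(-1, Mul(R, Pow(Pow(Add(R, R), Rational(1, 2)), -1)))) = Add(7, Mul(-1, Mul(R, Pow(Pow(Mul(2, R), Rational(1, 2)), -1)))) = Add(7, Mul(-1, Mul(R, Pow(Mul(Pow(2, Rational(1, 2)), Pow(R, Rational(1, 2))), -1)))) = Add(7, Mul(-1, Mul(R, Mul(Rational(1, 2), Pow(2, Rational(1, 2)), Pow(R, Rational(-1, 2)))))) = Add(7, Mul(-1, Mul(Rational(1, 2), Pow(2, Rational(1, 2)), Pow(R, Rational(1, 2))))) = Add(7, Mul(Rational(-1, 2), Pow(2, Rational(1, 2)), Pow(R, Rational(1, 2)))))
y = Rational(-1, 123888) (y = Pow(-123888, -1) = Rational(-1, 123888) ≈ -8.0718e-6)
Mul(Add(Function('a')(-231), 331940), Pow(Add(404018, y), -1)) = Mul(Add(Add(7, Mul(Rational(-1, 2), Pow(2, Rational(1, 2)), Pow(-231, Rational(1, 2)))), 331940), Pow(Add(404018, Rational(-1, 123888)), -1)) = Mul(Add(Add(7, Mul(Rational(-1, 2), Pow(2, Rational(1, 2)), Mul(I, Pow(231, Rational(1, 2))))), 331940), Pow(Rational(50052981983, 123888), -1)) = Mul(Add(Add(7, Mul(Rational(-1, 2), I, Pow(462, Rational(1, 2)))), 331940), Rational(123888, 50052981983)) = Mul(Add(331947, Mul(Rational(-1, 2), I, Pow(462, Rational(1, 2)))), Rational(123888, 50052981983)) = Add(Rational(41124249936, 50052981983), Mul(Rational(-61944, 50052981983), I, Pow(462, Rational(1, 2))))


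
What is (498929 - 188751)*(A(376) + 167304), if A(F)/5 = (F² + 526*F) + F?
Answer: 578464600032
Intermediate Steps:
A(F) = 5*F² + 2635*F (A(F) = 5*((F² + 526*F) + F) = 5*(F² + 527*F) = 5*F² + 2635*F)
(498929 - 188751)*(A(376) + 167304) = (498929 - 188751)*(5*376*(527 + 376) + 167304) = 310178*(5*376*903 + 167304) = 310178*(1697640 + 167304) = 310178*1864944 = 578464600032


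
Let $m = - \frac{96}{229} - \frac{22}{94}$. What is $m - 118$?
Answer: $- \frac{1277065}{10763} \approx -118.65$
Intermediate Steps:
$m = - \frac{7031}{10763}$ ($m = \left(-96\right) \frac{1}{229} - \frac{11}{47} = - \frac{96}{229} - \frac{11}{47} = - \frac{7031}{10763} \approx -0.65326$)
$m - 118 = - \frac{7031}{10763} - 118 = - \frac{1277065}{10763}$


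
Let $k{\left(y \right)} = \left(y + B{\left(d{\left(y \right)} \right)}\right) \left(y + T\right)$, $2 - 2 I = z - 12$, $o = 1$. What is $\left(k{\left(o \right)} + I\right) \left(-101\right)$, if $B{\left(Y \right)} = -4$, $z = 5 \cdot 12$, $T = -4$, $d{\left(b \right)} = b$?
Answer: $1414$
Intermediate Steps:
$z = 60$
$I = -23$ ($I = 1 - \frac{60 - 12}{2} = 1 - 24 = -23$)
$k{\left(y \right)} = \left(-4 + y\right)^{2}$ ($k{\left(y \right)} = \left(y - 4\right) \left(y - 4\right) = \left(-4 + y\right) \left(-4 + y\right) = \left(-4 + y\right)^{2}$)
$\left(k{\left(o \right)} + I\right) \left(-101\right) = \left(\left(16 + 1^{2} - 8\right) - 23\right) \left(-101\right) = \left(\left(16 + 1 - 8\right) - 23\right) \left(-101\right) = \left(9 - 23\right) \left(-101\right) = \left(-14\right) \left(-101\right) = 1414$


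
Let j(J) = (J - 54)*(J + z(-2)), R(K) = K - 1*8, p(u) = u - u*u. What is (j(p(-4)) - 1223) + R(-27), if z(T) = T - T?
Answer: 222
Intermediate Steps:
z(T) = 0
p(u) = u - u**2
R(K) = -8 + K (R(K) = K - 8 = -8 + K)
j(J) = J*(-54 + J) (j(J) = (J - 54)*(J + 0) = (-54 + J)*J = J*(-54 + J))
(j(p(-4)) - 1223) + R(-27) = ((-4*(1 - 1*(-4)))*(-54 - 4*(1 - 1*(-4))) - 1223) + (-8 - 27) = ((-4*(1 + 4))*(-54 - 4*(1 + 4)) - 1223) - 35 = ((-4*5)*(-54 - 4*5) - 1223) - 35 = (-20*(-54 - 20) - 1223) - 35 = (-20*(-74) - 1223) - 35 = (1480 - 1223) - 35 = 257 - 35 = 222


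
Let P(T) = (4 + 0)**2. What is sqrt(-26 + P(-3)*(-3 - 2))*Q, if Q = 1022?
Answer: 1022*I*sqrt(106) ≈ 10522.0*I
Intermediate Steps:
P(T) = 16 (P(T) = 4**2 = 16)
sqrt(-26 + P(-3)*(-3 - 2))*Q = sqrt(-26 + 16*(-3 - 2))*1022 = sqrt(-26 + 16*(-5))*1022 = sqrt(-26 - 80)*1022 = sqrt(-106)*1022 = (I*sqrt(106))*1022 = 1022*I*sqrt(106)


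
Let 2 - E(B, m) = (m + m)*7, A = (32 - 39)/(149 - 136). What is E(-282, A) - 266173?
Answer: -3460125/13 ≈ -2.6616e+5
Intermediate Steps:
A = -7/13 ≈ -0.53846
E(B, m) = 2 - 14*m (E(B, m) = 2 - (m + m)*7 = 2 - 2*m*7 = 2 - 14*m)
E(-282, A) - 266173 = (2 - 14*(-7/13)) - 266173 = (2 + 98/13) - 266173 = 124/13 - 266173 = -3460125/13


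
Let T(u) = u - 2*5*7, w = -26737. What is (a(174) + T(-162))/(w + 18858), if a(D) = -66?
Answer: 298/7879 ≈ 0.037822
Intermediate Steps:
T(u) = -70 + u (T(u) = u - 10*7 = u - 70 = -70 + u)
(a(174) + T(-162))/(w + 18858) = (-66 + (-70 - 162))/(-26737 + 18858) = (-66 - 232)/(-7879) = -298*(-1/7879) = 298/7879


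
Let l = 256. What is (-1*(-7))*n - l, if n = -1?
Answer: -263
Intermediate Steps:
(-1*(-7))*n - l = -1*(-7)*(-1) - 1*256 = 7*(-1) - 256 = -7 - 256 = -263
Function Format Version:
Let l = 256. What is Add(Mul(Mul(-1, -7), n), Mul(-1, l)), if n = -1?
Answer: -263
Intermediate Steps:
Add(Mul(Mul(-1, -7), n), Mul(-1, l)) = Add(Mul(Mul(-1, -7), -1), Mul(-1, 256)) = Add(Mul(7, -1), -256) = Add(-7, -256) = -263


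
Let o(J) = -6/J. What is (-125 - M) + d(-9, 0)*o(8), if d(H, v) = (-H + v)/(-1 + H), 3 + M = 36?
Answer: -6293/40 ≈ -157.32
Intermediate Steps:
M = 33 (M = -3 + 36 = 33)
d(H, v) = (v - H)/(-1 + H)
(-125 - M) + d(-9, 0)*o(8) = (-125 - 1*33) + ((0 - 1*(-9))/(-1 - 9))*(-6/8) = (-125 - 33) + ((0 + 9)/(-10))*(-6*⅛) = -158 - ⅒*9*(-¾) = -158 - 9/10*(-¾) = -158 + 27/40 = -6293/40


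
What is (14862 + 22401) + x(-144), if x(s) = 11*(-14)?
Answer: 37109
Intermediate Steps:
x(s) = -154
(14862 + 22401) + x(-144) = (14862 + 22401) - 154 = 37263 - 154 = 37109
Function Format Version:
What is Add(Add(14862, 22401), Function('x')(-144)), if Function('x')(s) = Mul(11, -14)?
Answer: 37109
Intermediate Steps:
Function('x')(s) = -154
Add(Add(14862, 22401), Function('x')(-144)) = Add(Add(14862, 22401), -154) = Add(37263, -154) = 37109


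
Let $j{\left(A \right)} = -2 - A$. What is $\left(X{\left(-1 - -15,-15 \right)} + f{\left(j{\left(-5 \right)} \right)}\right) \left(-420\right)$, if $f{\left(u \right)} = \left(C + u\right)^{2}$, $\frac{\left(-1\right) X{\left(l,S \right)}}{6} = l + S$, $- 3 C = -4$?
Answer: $- \frac{31220}{3} \approx -10407.0$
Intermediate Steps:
$C = \frac{4}{3}$ ($C = \left(- \frac{1}{3}\right) \left(-4\right) = \frac{4}{3} \approx 1.3333$)
$X{\left(l,S \right)} = - 6 S - 6 l$ ($X{\left(l,S \right)} = - 6 \left(l + S\right) = - 6 \left(S + l\right) = - 6 S - 6 l$)
$f{\left(u \right)} = \left(\frac{4}{3} + u\right)^{2}$
$\left(X{\left(-1 - -15,-15 \right)} + f{\left(j{\left(-5 \right)} \right)}\right) \left(-420\right) = \left(\left(\left(-6\right) \left(-15\right) - 6 \left(-1 - -15\right)\right) + \frac{\left(4 + 3 \left(-2 - -5\right)\right)^{2}}{9}\right) \left(-420\right) = \left(\left(90 - 6 \left(-1 + 15\right)\right) + \frac{\left(4 + 3 \left(-2 + 5\right)\right)^{2}}{9}\right) \left(-420\right) = \left(\left(90 - 84\right) + \frac{\left(4 + 3 \cdot 3\right)^{2}}{9}\right) \left(-420\right) = \left(\left(90 - 84\right) + \frac{\left(4 + 9\right)^{2}}{9}\right) \left(-420\right) = \left(6 + \frac{13^{2}}{9}\right) \left(-420\right) = \left(6 + \frac{1}{9} \cdot 169\right) \left(-420\right) = \left(6 + \frac{169}{9}\right) \left(-420\right) = \frac{223}{9} \left(-420\right) = - \frac{31220}{3}$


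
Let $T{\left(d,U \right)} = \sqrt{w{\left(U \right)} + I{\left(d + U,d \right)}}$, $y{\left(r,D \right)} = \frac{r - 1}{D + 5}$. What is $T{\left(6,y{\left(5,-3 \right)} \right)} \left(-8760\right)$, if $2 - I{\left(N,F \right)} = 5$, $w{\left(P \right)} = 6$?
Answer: $- 8760 \sqrt{3} \approx -15173.0$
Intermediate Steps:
$y{\left(r,D \right)} = \frac{-1 + r}{5 + D}$
$I{\left(N,F \right)} = -3$ ($I{\left(N,F \right)} = 2 - 5 = -3$)
$T{\left(d,U \right)} = \sqrt{3}$ ($T{\left(d,U \right)} = \sqrt{6 - 3} = \sqrt{3}$)
$T{\left(6,y{\left(5,-3 \right)} \right)} \left(-8760\right) = \sqrt{3} \left(-8760\right) = - 8760 \sqrt{3}$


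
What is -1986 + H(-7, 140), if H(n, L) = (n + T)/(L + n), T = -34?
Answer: -264179/133 ≈ -1986.3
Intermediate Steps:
H(n, L) = (-34 + n)/(L + n) (H(n, L) = (n - 34)/(L + n) = (-34 + n)/(L + n))
-1986 + H(-7, 140) = -1986 + (-34 - 7)/(140 - 7) = -1986 - 41/133 = -264179/133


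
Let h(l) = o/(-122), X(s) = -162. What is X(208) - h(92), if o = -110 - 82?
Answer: -9978/61 ≈ -163.57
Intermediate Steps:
o = -192
h(l) = 96/61 (h(l) = -192/(-122) = -192*(-1/122) = 96/61)
X(208) - h(92) = -162 - 1*96/61 = -162 - 96/61 = -9978/61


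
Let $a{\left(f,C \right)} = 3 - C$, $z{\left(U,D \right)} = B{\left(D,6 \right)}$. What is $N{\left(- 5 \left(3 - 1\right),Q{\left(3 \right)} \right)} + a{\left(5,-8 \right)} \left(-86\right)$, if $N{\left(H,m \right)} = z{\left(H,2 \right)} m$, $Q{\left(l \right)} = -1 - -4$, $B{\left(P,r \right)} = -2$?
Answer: $-952$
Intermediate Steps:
$Q{\left(l \right)} = 3$ ($Q{\left(l \right)} = -1 + 4 = 3$)
$z{\left(U,D \right)} = -2$
$N{\left(H,m \right)} = - 2 m$
$N{\left(- 5 \left(3 - 1\right),Q{\left(3 \right)} \right)} + a{\left(5,-8 \right)} \left(-86\right) = \left(-2\right) 3 + \left(3 - -8\right) \left(-86\right) = -6 + \left(3 + 8\right) \left(-86\right) = -6 + 11 \left(-86\right) = -6 - 946 = -952$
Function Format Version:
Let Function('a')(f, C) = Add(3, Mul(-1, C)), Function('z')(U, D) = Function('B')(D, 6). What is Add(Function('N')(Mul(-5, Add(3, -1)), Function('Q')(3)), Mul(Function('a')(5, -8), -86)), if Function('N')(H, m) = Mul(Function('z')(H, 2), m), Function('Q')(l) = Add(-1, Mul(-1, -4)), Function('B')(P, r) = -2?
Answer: -952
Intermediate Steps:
Function('Q')(l) = 3 (Function('Q')(l) = Add(-1, 4) = 3)
Function('z')(U, D) = -2
Function('N')(H, m) = Mul(-2, m)
Add(Function('N')(Mul(-5, Add(3, -1)), Function('Q')(3)), Mul(Function('a')(5, -8), -86)) = Add(Mul(-2, 3), Mul(Add(3, Mul(-1, -8)), -86)) = Add(-6, Mul(Add(3, 8), -86)) = Add(-6, Mul(11, -86)) = Add(-6, -946) = -952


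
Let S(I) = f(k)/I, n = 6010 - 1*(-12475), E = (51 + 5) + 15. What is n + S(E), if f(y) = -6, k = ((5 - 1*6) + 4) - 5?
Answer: 1312429/71 ≈ 18485.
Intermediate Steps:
E = 71 (E = 56 + 15 = 71)
k = -2 (k = ((5 - 6) + 4) - 5 = (-1 + 4) - 5 = 3 - 5 = -2)
n = 18485 (n = 6010 + 12475 = 18485)
S(I) = -6/I
n + S(E) = 18485 - 6/71 = 1312429/71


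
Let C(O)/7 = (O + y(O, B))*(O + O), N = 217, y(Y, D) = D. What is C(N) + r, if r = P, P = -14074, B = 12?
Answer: 681628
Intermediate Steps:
r = -14074
C(O) = 14*O*(12 + O) (C(O) = 7*((O + 12)*(O + O)) = 7*((12 + O)*(2*O)) = 7*(2*O*(12 + O)) = 14*O*(12 + O))
C(N) + r = 14*217*(12 + 217) - 14074 = 14*217*229 - 14074 = 695702 - 14074 = 681628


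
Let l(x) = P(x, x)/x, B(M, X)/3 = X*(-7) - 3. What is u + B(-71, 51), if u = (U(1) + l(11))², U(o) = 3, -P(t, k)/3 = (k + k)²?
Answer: 15561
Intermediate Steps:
P(t, k) = -12*k² (P(t, k) = -3*(k + k)² = -3*4*k² = -12*k²)
B(M, X) = -9 - 21*X (B(M, X) = 3*(X*(-7) - 3) = 3*(-7*X - 3) = 3*(-3 - 7*X) = -9 - 21*X)
l(x) = -12*x (l(x) = (-12*x²)/x = -12*x)
u = 16641 (u = (3 - 12*11)² = (3 - 132)² = (-129)² = 16641)
u + B(-71, 51) = 16641 + (-9 - 21*51) = 16641 + (-9 - 1071) = 16641 - 1080 = 15561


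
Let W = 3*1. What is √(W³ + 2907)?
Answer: 3*√326 ≈ 54.166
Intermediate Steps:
W = 3
√(W³ + 2907) = √(3³ + 2907) = √(27 + 2907) = √2934 = 3*√326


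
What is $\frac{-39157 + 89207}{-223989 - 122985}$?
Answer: $- \frac{25025}{173487} \approx -0.14425$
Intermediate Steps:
$\frac{-39157 + 89207}{-223989 - 122985} = \frac{50050}{-346974} = 50050 \left(- \frac{1}{346974}\right) = - \frac{25025}{173487}$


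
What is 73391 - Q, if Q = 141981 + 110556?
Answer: -179146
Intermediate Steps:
Q = 252537
73391 - Q = 73391 - 1*252537 = 73391 - 252537 = -179146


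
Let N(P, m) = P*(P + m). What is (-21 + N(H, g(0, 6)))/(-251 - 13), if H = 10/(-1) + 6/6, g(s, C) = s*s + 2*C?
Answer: 2/11 ≈ 0.18182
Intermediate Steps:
g(s, C) = s² + 2*C
H = -9 (H = 10*(-1) + 6*(⅙) = -10 + 1 = -9)
(-21 + N(H, g(0, 6)))/(-251 - 13) = (-21 - 9*(-9 + (0² + 2*6)))/(-251 - 13) = (-21 - 9*(-9 + (0 + 12)))/(-264) = (-21 - 9*(-9 + 12))*(-1/264) = (-21 - 9*3)*(-1/264) = (-21 - 27)*(-1/264) = -48*(-1/264) = 2/11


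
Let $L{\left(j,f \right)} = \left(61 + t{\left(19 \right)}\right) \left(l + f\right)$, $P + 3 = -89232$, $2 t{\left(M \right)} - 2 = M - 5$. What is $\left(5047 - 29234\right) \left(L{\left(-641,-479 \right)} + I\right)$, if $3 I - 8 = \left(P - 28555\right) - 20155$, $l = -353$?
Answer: $2500621369$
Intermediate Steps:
$t{\left(M \right)} = - \frac{3}{2} + \frac{M}{2}$ ($t{\left(M \right)} = 1 + \frac{M - 5}{2} = 1 + \frac{-5 + M}{2} = 1 + \left(- \frac{5}{2} + \frac{M}{2}\right) = - \frac{3}{2} + \frac{M}{2}$)
$P = -89235$ ($P = -3 - 89232 = -89235$)
$L{\left(j,f \right)} = -24357 + 69 f$ ($L{\left(j,f \right)} = \left(61 + \left(- \frac{3}{2} + \frac{1}{2} \cdot 19\right)\right) \left(-353 + f\right) = \left(61 + \left(- \frac{3}{2} + \frac{19}{2}\right)\right) \left(-353 + f\right) = \left(61 + 8\right) \left(-353 + f\right) = 69 \left(-353 + f\right) = -24357 + 69 f$)
$I = -45979$ ($I = \frac{8}{3} + \frac{\left(-89235 - 28555\right) - 20155}{3} = \frac{8}{3} + \frac{-117790 - 20155}{3} = \frac{8}{3} + \frac{1}{3} \left(-137945\right) = \frac{8}{3} - \frac{137945}{3} = -45979$)
$\left(5047 - 29234\right) \left(L{\left(-641,-479 \right)} + I\right) = \left(5047 - 29234\right) \left(\left(-24357 + 69 \left(-479\right)\right) - 45979\right) = - 24187 \left(\left(-24357 - 33051\right) - 45979\right) = - 24187 \left(-57408 - 45979\right) = \left(-24187\right) \left(-103387\right) = 2500621369$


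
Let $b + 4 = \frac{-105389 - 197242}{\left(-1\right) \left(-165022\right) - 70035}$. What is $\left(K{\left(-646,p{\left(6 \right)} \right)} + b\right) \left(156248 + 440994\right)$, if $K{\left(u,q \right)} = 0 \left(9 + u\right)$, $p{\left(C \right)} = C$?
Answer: $- \frac{407664847118}{94987} \approx -4.2918 \cdot 10^{6}$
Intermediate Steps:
$K{\left(u,q \right)} = 0$
$b = - \frac{682579}{94987}$ ($b = -4 + \frac{-105389 - 197242}{\left(-1\right) \left(-165022\right) - 70035} = -4 - \frac{302631}{165022 - 70035} = -4 - \frac{302631}{94987} = - \frac{682579}{94987} \approx -7.186$)
$\left(K{\left(-646,p{\left(6 \right)} \right)} + b\right) \left(156248 + 440994\right) = \left(0 - \frac{682579}{94987}\right) \left(156248 + 440994\right) = \left(- \frac{682579}{94987}\right) 597242 = - \frac{407664847118}{94987}$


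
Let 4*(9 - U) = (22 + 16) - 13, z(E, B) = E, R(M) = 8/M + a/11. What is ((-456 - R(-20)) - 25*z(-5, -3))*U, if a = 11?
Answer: -9119/10 ≈ -911.90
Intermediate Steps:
R(M) = 1 + 8/M (R(M) = 8/M + 11/11 = 8/M + 11*(1/11) = 8/M + 1 = 1 + 8/M)
U = 11/4 (U = 9 - ((22 + 16) - 13)/4 = 9 - (38 - 13)/4 = 9 - 1/4*25 = 9 - 25/4 = 11/4 ≈ 2.7500)
((-456 - R(-20)) - 25*z(-5, -3))*U = ((-456 - (8 - 20)/(-20)) - 25*(-5))*(11/4) = ((-456 - (-1)*(-12)/20) + 125)*(11/4) = ((-456 - 1*3/5) + 125)*(11/4) = ((-456 - 3/5) + 125)*(11/4) = (-2283/5 + 125)*(11/4) = -1658/5*11/4 = -9119/10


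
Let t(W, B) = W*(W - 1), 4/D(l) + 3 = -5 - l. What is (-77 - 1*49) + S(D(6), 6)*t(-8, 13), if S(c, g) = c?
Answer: -1026/7 ≈ -146.57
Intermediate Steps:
D(l) = 4/(-8 - l) (D(l) = 4/(-3 + (-5 - l)) = 4/(-8 - l))
t(W, B) = W*(-1 + W)
(-77 - 1*49) + S(D(6), 6)*t(-8, 13) = (-77 - 1*49) + (-4/(8 + 6))*(-8*(-1 - 8)) = (-77 - 49) + (-4/14)*(-8*(-9)) = -126 - 4*1/14*72 = -126 - 2/7*72 = -126 - 144/7 = -1026/7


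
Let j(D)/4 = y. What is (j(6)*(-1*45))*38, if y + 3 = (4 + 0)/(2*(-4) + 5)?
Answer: 29640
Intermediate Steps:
y = -13/3 (y = -3 + (4 + 0)/(2*(-4) + 5) = -3 + 4/(-8 + 5) = -3 + 4/(-3) = -3 + 4*(-⅓) = -3 - 4/3 = -13/3 ≈ -4.3333)
j(D) = -52/3 (j(D) = 4*(-13/3) = -52/3)
(j(6)*(-1*45))*38 = -(-52)*45/3*38 = -52/3*(-45)*38 = 780*38 = 29640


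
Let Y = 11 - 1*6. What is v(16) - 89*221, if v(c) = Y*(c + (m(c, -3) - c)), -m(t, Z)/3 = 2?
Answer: -19699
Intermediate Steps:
m(t, Z) = -6 (m(t, Z) = -3*2 = -6)
Y = 5 (Y = 11 - 6 = 5)
v(c) = -30 (v(c) = 5*(c + (-6 - c)) = 5*(-6) = -30)
v(16) - 89*221 = -30 - 89*221 = -30 - 19669 = -19699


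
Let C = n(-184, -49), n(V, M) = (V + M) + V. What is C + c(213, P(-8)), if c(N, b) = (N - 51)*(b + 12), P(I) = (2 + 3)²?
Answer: 5577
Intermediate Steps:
P(I) = 25 (P(I) = 5² = 25)
n(V, M) = M + 2*V (n(V, M) = (M + V) + V = M + 2*V)
C = -417 (C = -49 + 2*(-184) = -49 - 368 = -417)
c(N, b) = (-51 + N)*(12 + b)
C + c(213, P(-8)) = -417 + (-612 - 51*25 + 12*213 + 213*25) = -417 + (-612 - 1275 + 2556 + 5325) = -417 + 5994 = 5577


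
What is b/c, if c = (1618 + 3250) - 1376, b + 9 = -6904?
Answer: -6913/3492 ≈ -1.9797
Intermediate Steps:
b = -6913 (b = -9 - 6904 = -6913)
c = 3492 (c = 4868 - 1376 = 3492)
b/c = -6913/3492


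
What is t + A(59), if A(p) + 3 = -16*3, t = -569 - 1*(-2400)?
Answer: 1780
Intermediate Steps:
t = 1831 (t = -569 + 2400 = 1831)
A(p) = -51 (A(p) = -3 - 16*3 = -3 - 48 = -51)
t + A(59) = 1831 - 51 = 1780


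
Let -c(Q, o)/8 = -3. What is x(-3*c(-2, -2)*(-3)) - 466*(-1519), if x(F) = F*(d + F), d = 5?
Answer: 755590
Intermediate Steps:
c(Q, o) = 24 (c(Q, o) = -8*(-3) = 24)
x(F) = F*(5 + F)
x(-3*c(-2, -2)*(-3)) - 466*(-1519) = (-3*24*(-3))*(5 - 3*24*(-3)) - 466*(-1519) = (-72*(-3))*(5 - 72*(-3)) + 707854 = 216*(5 + 216) + 707854 = 216*221 + 707854 = 47736 + 707854 = 755590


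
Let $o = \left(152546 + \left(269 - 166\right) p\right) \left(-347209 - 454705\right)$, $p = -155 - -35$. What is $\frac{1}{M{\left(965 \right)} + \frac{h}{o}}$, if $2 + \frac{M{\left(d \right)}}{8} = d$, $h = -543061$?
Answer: $\frac{112417116004}{866061462237877} \approx 0.0001298$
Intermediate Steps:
$p = -120$ ($p = -155 + 35 = -120$)
$M{\left(d \right)} = -16 + 8 d$
$o = -112417116004$ ($o = \left(152546 + \left(269 - 166\right) \left(-120\right)\right) \left(-347209 - 454705\right) = \left(152546 + 103 \left(-120\right)\right) \left(-801914\right) = \left(152546 - 12360\right) \left(-801914\right) = 140186 \left(-801914\right) = -112417116004$)
$\frac{1}{M{\left(965 \right)} + \frac{h}{o}} = \frac{1}{\left(-16 + 8 \cdot 965\right) - \frac{543061}{-112417116004}} = \frac{1}{\left(-16 + 7720\right) - - \frac{543061}{112417116004}} = \frac{1}{7704 + \frac{543061}{112417116004}} = \frac{1}{\frac{866061462237877}{112417116004}} = \frac{112417116004}{866061462237877}$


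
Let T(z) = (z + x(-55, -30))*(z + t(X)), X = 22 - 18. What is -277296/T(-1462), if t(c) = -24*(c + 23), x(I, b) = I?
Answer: -138648/1600435 ≈ -0.086631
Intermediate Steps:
X = 4
t(c) = -552 - 24*c (t(c) = -24*(23 + c) = -552 - 24*c)
T(z) = (-648 + z)*(-55 + z) (T(z) = (z - 55)*(z + (-552 - 24*4)) = (-55 + z)*(z + (-552 - 96)) = (-55 + z)*(z - 648) = (-55 + z)*(-648 + z) = (-648 + z)*(-55 + z))
-277296/T(-1462) = -277296/(35640 + (-1462)² - 703*(-1462)) = -277296/(35640 + 2137444 + 1027786) = -277296/3200870 = -277296*1/3200870 = -138648/1600435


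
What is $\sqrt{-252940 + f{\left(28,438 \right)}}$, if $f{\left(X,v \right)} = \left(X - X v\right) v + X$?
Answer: $2 i \sqrt{1403070} \approx 2369.0 i$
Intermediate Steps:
$f{\left(X,v \right)} = X + v \left(X - X v\right)$ ($f{\left(X,v \right)} = \left(X - X v\right) v + X = v \left(X - X v\right) + X = X + v \left(X - X v\right)$)
$\sqrt{-252940 + f{\left(28,438 \right)}} = \sqrt{-252940 + 28 \left(1 + 438 - 438^{2}\right)} = \sqrt{-252940 + 28 \left(1 + 438 - 191844\right)} = \sqrt{-252940 + 28 \left(-191405\right)} = \sqrt{-252940 - 5359340} = \sqrt{-5612280} = 2 i \sqrt{1403070}$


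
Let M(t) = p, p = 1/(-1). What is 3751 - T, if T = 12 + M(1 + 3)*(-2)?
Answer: 3737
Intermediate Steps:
p = -1 (p = 1*(-1) = -1)
M(t) = -1
T = 14 (T = 12 - 1*(-2) = 12 + 2 = 14)
3751 - T = 3751 - 1*14 = 3751 - 14 = 3737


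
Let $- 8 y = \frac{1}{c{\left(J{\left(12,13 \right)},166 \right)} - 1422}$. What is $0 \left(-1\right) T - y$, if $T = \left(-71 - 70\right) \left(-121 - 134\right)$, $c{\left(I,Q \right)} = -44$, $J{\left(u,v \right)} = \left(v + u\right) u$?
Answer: $- \frac{1}{11728} \approx -8.5266 \cdot 10^{-5}$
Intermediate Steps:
$J{\left(u,v \right)} = u \left(u + v\right)$ ($J{\left(u,v \right)} = \left(u + v\right) u = u \left(u + v\right)$)
$T = 35955$ ($T = \left(-141\right) \left(-255\right) = 35955$)
$y = \frac{1}{11728}$ ($y = - \frac{1}{8 \left(-44 - 1422\right)} = - \frac{1}{8 \left(-1466\right)} = \left(- \frac{1}{8}\right) \left(- \frac{1}{1466}\right) = \frac{1}{11728} \approx 8.5266 \cdot 10^{-5}$)
$0 \left(-1\right) T - y = 0 \left(-1\right) 35955 - \frac{1}{11728} = 0 \cdot 35955 - \frac{1}{11728} = 0 - \frac{1}{11728} = - \frac{1}{11728}$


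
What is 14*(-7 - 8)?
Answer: -210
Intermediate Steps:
14*(-7 - 8) = 14*(-15) = -210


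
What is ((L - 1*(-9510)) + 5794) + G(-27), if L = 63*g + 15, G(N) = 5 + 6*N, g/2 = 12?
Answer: 16674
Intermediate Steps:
g = 24 (g = 2*12 = 24)
L = 1527 (L = 63*24 + 15 = 1512 + 15 = 1527)
((L - 1*(-9510)) + 5794) + G(-27) = ((1527 - 1*(-9510)) + 5794) + (5 + 6*(-27)) = ((1527 + 9510) + 5794) + (5 - 162) = (11037 + 5794) - 157 = 16831 - 157 = 16674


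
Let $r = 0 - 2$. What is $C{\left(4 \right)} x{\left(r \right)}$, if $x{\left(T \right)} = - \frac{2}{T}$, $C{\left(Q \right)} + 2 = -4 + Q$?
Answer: $-2$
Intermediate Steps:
$C{\left(Q \right)} = -6 + Q$ ($C{\left(Q \right)} = -2 + \left(-4 + Q\right) = -6 + Q$)
$r = -2$
$C{\left(4 \right)} x{\left(r \right)} = \left(-6 + 4\right) \left(- \frac{2}{-2}\right) = - 2 \left(\left(-2\right) \left(- \frac{1}{2}\right)\right) = \left(-2\right) 1 = -2$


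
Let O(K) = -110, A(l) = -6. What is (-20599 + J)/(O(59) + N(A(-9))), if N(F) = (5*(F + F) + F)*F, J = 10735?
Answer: -4932/143 ≈ -34.490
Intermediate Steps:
N(F) = 11*F**2 (N(F) = (5*(2*F) + F)*F = (10*F + F)*F = (11*F)*F = 11*F**2)
(-20599 + J)/(O(59) + N(A(-9))) = (-20599 + 10735)/(-110 + 11*(-6)**2) = -9864/(-110 + 11*36) = -9864/(-110 + 396) = -9864/286 = -9864*1/286 = -4932/143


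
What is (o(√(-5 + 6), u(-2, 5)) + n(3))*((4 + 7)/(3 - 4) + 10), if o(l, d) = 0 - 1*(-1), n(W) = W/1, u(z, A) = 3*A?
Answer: -4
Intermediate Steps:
n(W) = W (n(W) = W*1 = W)
o(l, d) = 1 (o(l, d) = 0 + 1 = 1)
(o(√(-5 + 6), u(-2, 5)) + n(3))*((4 + 7)/(3 - 4) + 10) = (1 + 3)*((4 + 7)/(3 - 4) + 10) = 4*(11/(-1) + 10) = 4*(11*(-1) + 10) = 4*(-11 + 10) = 4*(-1) = -4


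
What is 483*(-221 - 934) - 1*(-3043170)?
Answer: 2485305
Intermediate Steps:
483*(-221 - 934) - 1*(-3043170) = 483*(-1155) + 3043170 = -557865 + 3043170 = 2485305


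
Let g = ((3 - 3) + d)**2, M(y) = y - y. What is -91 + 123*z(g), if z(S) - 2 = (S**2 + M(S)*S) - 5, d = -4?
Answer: 31028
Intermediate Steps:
M(y) = 0
g = 16 (g = ((3 - 3) - 4)**2 = (0 - 4)**2 = (-4)**2 = 16)
z(S) = -3 + S**2 (z(S) = 2 + ((S**2 + 0*S) - 5) = 2 + ((S**2 + 0) - 5) = 2 + (S**2 - 5) = 2 + (-5 + S**2) = -3 + S**2)
-91 + 123*z(g) = -91 + 123*(-3 + 16**2) = -91 + 123*(-3 + 256) = -91 + 123*253 = -91 + 31119 = 31028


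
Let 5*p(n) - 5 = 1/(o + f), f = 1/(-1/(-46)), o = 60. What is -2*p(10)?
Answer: -531/265 ≈ -2.0038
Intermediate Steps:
f = 46 (f = 1/(-1*(-1/46)) = 1/(1/46) = 46)
p(n) = 531/530 (p(n) = 1 + 1/(5*(60 + 46)) = 1 + (1/5)/106 = 1 + (1/5)*(1/106) = 1 + 1/530 = 531/530)
-2*p(10) = -2*531/530 = -531/265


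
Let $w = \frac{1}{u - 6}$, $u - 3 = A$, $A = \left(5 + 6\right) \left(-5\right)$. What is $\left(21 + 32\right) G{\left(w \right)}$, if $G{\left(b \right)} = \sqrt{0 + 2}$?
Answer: $53 \sqrt{2} \approx 74.953$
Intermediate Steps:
$A = -55$ ($A = 11 \left(-5\right) = -55$)
$u = -52$ ($u = 3 - 55 = -52$)
$w = - \frac{1}{58}$ ($w = \frac{1}{-52 - 6} = \frac{1}{-58} = - \frac{1}{58} \approx -0.017241$)
$G{\left(b \right)} = \sqrt{2}$
$\left(21 + 32\right) G{\left(w \right)} = \left(21 + 32\right) \sqrt{2} = 53 \sqrt{2}$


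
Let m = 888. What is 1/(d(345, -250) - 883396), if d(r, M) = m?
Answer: -1/882508 ≈ -1.1331e-6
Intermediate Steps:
d(r, M) = 888
1/(d(345, -250) - 883396) = 1/(888 - 883396) = 1/(-882508) = -1/882508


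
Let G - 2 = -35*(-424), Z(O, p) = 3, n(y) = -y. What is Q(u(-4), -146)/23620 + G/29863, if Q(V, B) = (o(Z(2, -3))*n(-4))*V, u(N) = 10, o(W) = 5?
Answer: 17827032/35268203 ≈ 0.50547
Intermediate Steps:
G = 14842 (G = 2 - 35*(-424) = 2 + 14840 = 14842)
Q(V, B) = 20*V (Q(V, B) = (5*(-1*(-4)))*V = (5*4)*V = 20*V)
Q(u(-4), -146)/23620 + G/29863 = (20*10)/23620 + 14842/29863 = 200*(1/23620) + 14842*(1/29863) = 10/1181 + 14842/29863 = 17827032/35268203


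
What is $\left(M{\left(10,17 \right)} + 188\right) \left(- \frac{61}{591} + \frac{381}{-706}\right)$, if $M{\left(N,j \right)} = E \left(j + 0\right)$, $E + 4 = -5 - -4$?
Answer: $- \frac{27628411}{417246} \approx -66.216$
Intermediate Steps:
$E = -5$ ($E = -4 - 1 = -5$)
$M{\left(N,j \right)} = - 5 j$ ($M{\left(N,j \right)} = - 5 \left(j + 0\right) = - 5 j$)
$\left(M{\left(10,17 \right)} + 188\right) \left(- \frac{61}{591} + \frac{381}{-706}\right) = \left(\left(-5\right) 17 + 188\right) \left(- \frac{61}{591} + \frac{381}{-706}\right) = \left(-85 + 188\right) \left(\left(-61\right) \frac{1}{591} + 381 \left(- \frac{1}{706}\right)\right) = 103 \left(- \frac{61}{591} - \frac{381}{706}\right) = 103 \left(- \frac{268237}{417246}\right) = - \frac{27628411}{417246}$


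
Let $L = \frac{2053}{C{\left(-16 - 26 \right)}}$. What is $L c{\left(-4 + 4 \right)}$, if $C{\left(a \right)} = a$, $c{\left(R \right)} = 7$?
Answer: $- \frac{2053}{6} \approx -342.17$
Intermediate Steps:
$L = - \frac{2053}{42}$ ($L = \frac{2053}{-16 - 26} = \frac{2053}{-42} = 2053 \left(- \frac{1}{42}\right) = - \frac{2053}{42} \approx -48.881$)
$L c{\left(-4 + 4 \right)} = \left(- \frac{2053}{42}\right) 7 = - \frac{2053}{6}$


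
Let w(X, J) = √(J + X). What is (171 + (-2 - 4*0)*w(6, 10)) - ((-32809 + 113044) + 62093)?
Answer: -142165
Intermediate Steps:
(171 + (-2 - 4*0)*w(6, 10)) - ((-32809 + 113044) + 62093) = (171 + (-2 - 4*0)*√(10 + 6)) - ((-32809 + 113044) + 62093) = (171 + (-2 + 0)*√16) - (80235 + 62093) = (171 - 2*4) - 1*142328 = (171 - 8) - 142328 = 163 - 142328 = -142165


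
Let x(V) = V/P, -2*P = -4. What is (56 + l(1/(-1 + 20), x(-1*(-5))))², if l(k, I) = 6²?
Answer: 8464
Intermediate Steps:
P = 2 (P = -½*(-4) = 2)
x(V) = V/2
l(k, I) = 36
(56 + l(1/(-1 + 20), x(-1*(-5))))² = (56 + 36)² = 92² = 8464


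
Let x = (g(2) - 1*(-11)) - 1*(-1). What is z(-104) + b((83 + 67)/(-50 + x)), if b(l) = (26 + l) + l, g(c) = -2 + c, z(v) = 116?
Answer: 2548/19 ≈ 134.11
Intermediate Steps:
x = 12 (x = ((-2 + 2) - 1*(-11)) - 1*(-1) = (0 + 11) + 1 = 11 + 1 = 12)
b(l) = 26 + 2*l
z(-104) + b((83 + 67)/(-50 + x)) = 116 + (26 + 2*((83 + 67)/(-50 + 12))) = 116 + (26 + 2*(150/(-38))) = 116 + (26 + 2*(150*(-1/38))) = 116 + (26 + 2*(-75/19)) = 116 + (26 - 150/19) = 116 + 344/19 = 2548/19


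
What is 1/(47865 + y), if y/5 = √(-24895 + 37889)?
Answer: 9573/458146675 - √12994/458146675 ≈ 2.0646e-5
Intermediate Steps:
y = 5*√12994 (y = 5*√(-24895 + 37889) = 5*√12994 ≈ 569.96)
1/(47865 + y) = 1/(47865 + 5*√12994)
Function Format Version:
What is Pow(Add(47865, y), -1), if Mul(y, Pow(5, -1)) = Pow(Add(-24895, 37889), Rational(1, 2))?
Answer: Add(Rational(9573, 458146675), Mul(Rational(-1, 458146675), Pow(12994, Rational(1, 2)))) ≈ 2.0646e-5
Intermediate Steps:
y = Mul(5, Pow(12994, Rational(1, 2))) (y = Mul(5, Pow(Add(-24895, 37889), Rational(1, 2))) = Mul(5, Pow(12994, Rational(1, 2))) ≈ 569.96)
Pow(Add(47865, y), -1) = Pow(Add(47865, Mul(5, Pow(12994, Rational(1, 2)))), -1)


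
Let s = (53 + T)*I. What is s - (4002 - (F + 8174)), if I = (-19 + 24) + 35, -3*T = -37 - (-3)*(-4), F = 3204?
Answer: 30448/3 ≈ 10149.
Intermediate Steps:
T = 49/3 (T = -(-37 - (-3)*(-4))/3 = -(-37 - 1*12)/3 = -(-37 - 12)/3 = -1/3*(-49) = 49/3 ≈ 16.333)
I = 40 (I = 5 + 35 = 40)
s = 8320/3 (s = (53 + 49/3)*40 = (208/3)*40 = 8320/3 ≈ 2773.3)
s - (4002 - (F + 8174)) = 8320/3 - (4002 - (3204 + 8174)) = 8320/3 - (4002 - 1*11378) = 8320/3 - (4002 - 11378) = 8320/3 - 1*(-7376) = 8320/3 + 7376 = 30448/3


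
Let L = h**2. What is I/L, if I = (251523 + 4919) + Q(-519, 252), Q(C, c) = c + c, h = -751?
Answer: 256946/564001 ≈ 0.45558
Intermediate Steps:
Q(C, c) = 2*c
I = 256946 (I = (251523 + 4919) + 2*252 = 256442 + 504 = 256946)
L = 564001 (L = (-751)**2 = 564001)
I/L = 256946/564001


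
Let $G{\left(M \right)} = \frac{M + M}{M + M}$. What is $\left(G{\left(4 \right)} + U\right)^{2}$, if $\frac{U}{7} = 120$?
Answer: $707281$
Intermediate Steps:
$U = 840$ ($U = 7 \cdot 120 = 840$)
$G{\left(M \right)} = 1$ ($G{\left(M \right)} = \frac{2 M}{2 M} = 2 M \frac{1}{2 M} = 1$)
$\left(G{\left(4 \right)} + U\right)^{2} = \left(1 + 840\right)^{2} = 841^{2} = 707281$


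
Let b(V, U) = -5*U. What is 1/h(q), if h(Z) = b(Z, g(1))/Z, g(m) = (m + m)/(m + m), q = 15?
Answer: -3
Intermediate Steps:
g(m) = 1 (g(m) = (2*m)/((2*m)) = (2*m)*(1/(2*m)) = 1)
h(Z) = -5/Z (h(Z) = (-5*1)/Z = -5/Z)
1/h(q) = 1/(-5/15) = 1/(-5*1/15) = 1/(-⅓) = -3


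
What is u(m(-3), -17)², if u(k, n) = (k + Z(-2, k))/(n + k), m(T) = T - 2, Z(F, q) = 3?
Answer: 1/121 ≈ 0.0082645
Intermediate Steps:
m(T) = -2 + T
u(k, n) = (3 + k)/(k + n) (u(k, n) = (k + 3)/(n + k) = (3 + k)/(k + n))
u(m(-3), -17)² = ((3 + (-2 - 3))/((-2 - 3) - 17))² = ((3 - 5)/(-5 - 17))² = (-2/(-22))² = (-1/22*(-2))² = (1/11)² = 1/121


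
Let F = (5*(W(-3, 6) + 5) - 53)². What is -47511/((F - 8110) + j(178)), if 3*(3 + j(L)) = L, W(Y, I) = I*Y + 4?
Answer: -142533/4651 ≈ -30.646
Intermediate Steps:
W(Y, I) = 4 + I*Y
j(L) = -3 + L/3
F = 9604 (F = (5*((4 + 6*(-3)) + 5) - 53)² = (5*((4 - 18) + 5) - 53)² = (5*(-14 + 5) - 53)² = (5*(-9) - 53)² = (-45 - 53)² = (-98)² = 9604)
-47511/((F - 8110) + j(178)) = -47511/((9604 - 8110) + (-3 + (⅓)*178)) = -47511/(1494 + (-3 + 178/3)) = -47511/(1494 + 169/3) = -47511/4651/3 = -47511*3/4651 = -142533/4651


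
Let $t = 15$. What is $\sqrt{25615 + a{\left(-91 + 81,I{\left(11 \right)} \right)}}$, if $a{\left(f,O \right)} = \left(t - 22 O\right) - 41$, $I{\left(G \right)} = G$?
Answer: $\sqrt{25347} \approx 159.21$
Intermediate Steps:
$a{\left(f,O \right)} = -26 - 22 O$ ($a{\left(f,O \right)} = \left(15 - 22 O\right) - 41 = -26 - 22 O$)
$\sqrt{25615 + a{\left(-91 + 81,I{\left(11 \right)} \right)}} = \sqrt{25615 - 268} = \sqrt{25347}$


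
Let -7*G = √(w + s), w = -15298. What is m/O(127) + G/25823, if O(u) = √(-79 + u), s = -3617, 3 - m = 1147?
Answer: -286*√3/3 - I*√18915/180761 ≈ -165.12 - 0.00076085*I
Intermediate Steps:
m = -1144 (m = 3 - 1*1147 = 3 - 1147 = -1144)
G = -I*√18915/7 (G = -√(-15298 - 3617)/7 = -I*√18915/7 ≈ -19.647*I)
m/O(127) + G/25823 = -1144/√(-79 + 127) - I*√18915/7/25823 = -1144*√3/12 - I*√18915/7*(1/25823) = -1144*√3/12 - I*√18915/180761 = -286*√3/3 - I*√18915/180761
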